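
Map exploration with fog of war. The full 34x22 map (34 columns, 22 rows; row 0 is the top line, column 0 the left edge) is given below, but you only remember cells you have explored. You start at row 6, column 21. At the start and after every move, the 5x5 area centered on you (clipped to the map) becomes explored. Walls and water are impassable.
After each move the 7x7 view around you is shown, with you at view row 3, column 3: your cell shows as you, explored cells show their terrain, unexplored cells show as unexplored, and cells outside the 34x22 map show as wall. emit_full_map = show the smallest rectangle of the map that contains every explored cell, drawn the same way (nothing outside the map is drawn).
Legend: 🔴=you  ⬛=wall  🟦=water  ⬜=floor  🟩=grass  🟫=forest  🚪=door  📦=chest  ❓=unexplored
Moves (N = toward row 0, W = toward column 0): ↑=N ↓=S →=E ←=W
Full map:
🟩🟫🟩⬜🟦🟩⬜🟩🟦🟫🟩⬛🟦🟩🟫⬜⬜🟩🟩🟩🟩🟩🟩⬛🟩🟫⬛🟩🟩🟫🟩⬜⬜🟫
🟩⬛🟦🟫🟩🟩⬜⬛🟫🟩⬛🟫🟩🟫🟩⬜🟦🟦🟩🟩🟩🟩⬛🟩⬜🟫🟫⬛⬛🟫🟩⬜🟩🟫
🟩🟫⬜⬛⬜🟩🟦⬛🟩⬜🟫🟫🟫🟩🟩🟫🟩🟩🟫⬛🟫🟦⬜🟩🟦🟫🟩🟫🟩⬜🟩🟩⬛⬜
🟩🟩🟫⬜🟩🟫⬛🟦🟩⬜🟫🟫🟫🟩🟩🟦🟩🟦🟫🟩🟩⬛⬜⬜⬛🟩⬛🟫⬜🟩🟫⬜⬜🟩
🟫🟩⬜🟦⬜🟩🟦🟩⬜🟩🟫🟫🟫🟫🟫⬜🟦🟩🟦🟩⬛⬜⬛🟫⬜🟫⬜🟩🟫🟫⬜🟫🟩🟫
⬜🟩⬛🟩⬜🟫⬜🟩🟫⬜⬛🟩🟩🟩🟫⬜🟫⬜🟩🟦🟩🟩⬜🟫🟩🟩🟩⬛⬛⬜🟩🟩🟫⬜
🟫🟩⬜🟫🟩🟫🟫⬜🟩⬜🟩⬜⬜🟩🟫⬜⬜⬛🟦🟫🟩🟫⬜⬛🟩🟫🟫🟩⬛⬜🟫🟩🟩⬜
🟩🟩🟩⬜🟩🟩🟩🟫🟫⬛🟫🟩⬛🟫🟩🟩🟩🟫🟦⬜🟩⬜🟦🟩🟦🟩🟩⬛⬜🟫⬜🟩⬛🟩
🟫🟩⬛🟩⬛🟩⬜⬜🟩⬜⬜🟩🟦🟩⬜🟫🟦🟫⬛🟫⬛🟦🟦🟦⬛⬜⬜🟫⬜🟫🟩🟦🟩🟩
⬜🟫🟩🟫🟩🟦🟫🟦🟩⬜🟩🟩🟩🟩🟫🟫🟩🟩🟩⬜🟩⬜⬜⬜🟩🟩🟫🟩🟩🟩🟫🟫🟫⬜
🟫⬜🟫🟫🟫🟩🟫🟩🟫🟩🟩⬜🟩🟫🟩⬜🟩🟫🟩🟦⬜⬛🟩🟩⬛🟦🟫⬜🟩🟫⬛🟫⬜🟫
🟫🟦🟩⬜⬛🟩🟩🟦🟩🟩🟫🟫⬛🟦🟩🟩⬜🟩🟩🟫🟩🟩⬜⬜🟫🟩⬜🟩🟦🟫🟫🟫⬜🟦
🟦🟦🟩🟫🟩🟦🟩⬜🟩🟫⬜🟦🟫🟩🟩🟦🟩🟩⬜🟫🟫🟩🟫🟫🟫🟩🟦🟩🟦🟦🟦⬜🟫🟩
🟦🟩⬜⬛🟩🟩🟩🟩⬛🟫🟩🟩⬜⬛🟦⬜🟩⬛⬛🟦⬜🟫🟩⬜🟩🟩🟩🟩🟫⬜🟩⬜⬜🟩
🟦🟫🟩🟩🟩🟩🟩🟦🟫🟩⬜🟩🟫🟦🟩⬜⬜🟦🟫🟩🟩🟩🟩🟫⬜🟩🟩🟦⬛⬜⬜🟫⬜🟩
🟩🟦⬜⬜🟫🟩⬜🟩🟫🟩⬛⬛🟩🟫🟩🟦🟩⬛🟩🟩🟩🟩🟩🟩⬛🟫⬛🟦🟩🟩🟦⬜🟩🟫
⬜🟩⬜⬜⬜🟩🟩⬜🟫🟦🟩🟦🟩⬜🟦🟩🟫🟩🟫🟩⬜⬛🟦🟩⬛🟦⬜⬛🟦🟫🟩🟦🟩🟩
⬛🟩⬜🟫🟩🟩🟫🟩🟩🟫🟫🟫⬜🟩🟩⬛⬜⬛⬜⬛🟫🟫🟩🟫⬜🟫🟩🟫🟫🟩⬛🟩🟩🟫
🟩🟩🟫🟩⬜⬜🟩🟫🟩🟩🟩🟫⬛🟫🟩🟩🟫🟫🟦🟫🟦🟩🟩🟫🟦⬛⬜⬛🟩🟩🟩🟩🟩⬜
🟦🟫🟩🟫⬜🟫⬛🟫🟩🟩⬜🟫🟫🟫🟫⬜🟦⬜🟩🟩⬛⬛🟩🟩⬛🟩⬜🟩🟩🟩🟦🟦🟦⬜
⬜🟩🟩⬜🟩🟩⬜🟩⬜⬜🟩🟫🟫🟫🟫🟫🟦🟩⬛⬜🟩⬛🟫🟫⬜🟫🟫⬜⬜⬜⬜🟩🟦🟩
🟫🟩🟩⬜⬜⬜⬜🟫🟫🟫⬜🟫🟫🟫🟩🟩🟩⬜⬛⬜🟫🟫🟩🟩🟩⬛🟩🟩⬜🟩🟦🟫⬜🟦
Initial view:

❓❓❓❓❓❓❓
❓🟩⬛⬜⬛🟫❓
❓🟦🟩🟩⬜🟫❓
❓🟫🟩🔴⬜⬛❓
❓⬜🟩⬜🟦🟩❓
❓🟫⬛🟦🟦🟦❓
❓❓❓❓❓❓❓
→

❓❓❓❓❓❓❓
🟩⬛⬜⬛🟫⬜❓
🟦🟩🟩⬜🟫🟩❓
🟫🟩🟫🔴⬛🟩❓
⬜🟩⬜🟦🟩🟦❓
🟫⬛🟦🟦🟦⬛❓
❓❓❓❓❓❓❓

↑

❓❓❓❓❓❓❓
❓🟩⬛⬜⬜⬛❓
🟩⬛⬜⬛🟫⬜❓
🟦🟩🟩🔴🟫🟩❓
🟫🟩🟫⬜⬛🟩❓
⬜🟩⬜🟦🟩🟦❓
🟫⬛🟦🟦🟦⬛❓

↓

❓🟩⬛⬜⬜⬛❓
🟩⬛⬜⬛🟫⬜❓
🟦🟩🟩⬜🟫🟩❓
🟫🟩🟫🔴⬛🟩❓
⬜🟩⬜🟦🟩🟦❓
🟫⬛🟦🟦🟦⬛❓
❓❓❓❓❓❓❓

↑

❓❓❓❓❓❓❓
❓🟩⬛⬜⬜⬛❓
🟩⬛⬜⬛🟫⬜❓
🟦🟩🟩🔴🟫🟩❓
🟫🟩🟫⬜⬛🟩❓
⬜🟩⬜🟦🟩🟦❓
🟫⬛🟦🟦🟦⬛❓

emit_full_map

❓🟩⬛⬜⬜⬛
🟩⬛⬜⬛🟫⬜
🟦🟩🟩🔴🟫🟩
🟫🟩🟫⬜⬛🟩
⬜🟩⬜🟦🟩🟦
🟫⬛🟦🟦🟦⬛

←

❓❓❓❓❓❓❓
❓🟩🟩⬛⬜⬜⬛
❓🟩⬛⬜⬛🟫⬜
❓🟦🟩🔴⬜🟫🟩
❓🟫🟩🟫⬜⬛🟩
❓⬜🟩⬜🟦🟩🟦
❓🟫⬛🟦🟦🟦⬛

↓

❓🟩🟩⬛⬜⬜⬛
❓🟩⬛⬜⬛🟫⬜
❓🟦🟩🟩⬜🟫🟩
❓🟫🟩🔴⬜⬛🟩
❓⬜🟩⬜🟦🟩🟦
❓🟫⬛🟦🟦🟦⬛
❓❓❓❓❓❓❓

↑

❓❓❓❓❓❓❓
❓🟩🟩⬛⬜⬜⬛
❓🟩⬛⬜⬛🟫⬜
❓🟦🟩🔴⬜🟫🟩
❓🟫🟩🟫⬜⬛🟩
❓⬜🟩⬜🟦🟩🟦
❓🟫⬛🟦🟦🟦⬛

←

❓❓❓❓❓❓❓
❓🟫🟩🟩⬛⬜⬜
❓🟦🟩⬛⬜⬛🟫
❓🟩🟦🔴🟩⬜🟫
❓🟦🟫🟩🟫⬜⬛
❓🟦⬜🟩⬜🟦🟩
❓❓🟫⬛🟦🟦🟦

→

❓❓❓❓❓❓❓
🟫🟩🟩⬛⬜⬜⬛
🟦🟩⬛⬜⬛🟫⬜
🟩🟦🟩🔴⬜🟫🟩
🟦🟫🟩🟫⬜⬛🟩
🟦⬜🟩⬜🟦🟩🟦
❓🟫⬛🟦🟦🟦⬛

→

❓❓❓❓❓❓❓
🟩🟩⬛⬜⬜⬛❓
🟩⬛⬜⬛🟫⬜❓
🟦🟩🟩🔴🟫🟩❓
🟫🟩🟫⬜⬛🟩❓
⬜🟩⬜🟦🟩🟦❓
🟫⬛🟦🟦🟦⬛❓

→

❓❓❓❓❓❓❓
🟩⬛⬜⬜⬛🟩❓
⬛⬜⬛🟫⬜🟫❓
🟩🟩⬜🔴🟩🟩❓
🟩🟫⬜⬛🟩🟫❓
🟩⬜🟦🟩🟦🟩❓
⬛🟦🟦🟦⬛❓❓

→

❓❓❓❓❓❓❓
⬛⬜⬜⬛🟩⬛❓
⬜⬛🟫⬜🟫⬜❓
🟩⬜🟫🔴🟩🟩❓
🟫⬜⬛🟩🟫🟫❓
⬜🟦🟩🟦🟩🟩❓
🟦🟦🟦⬛❓❓❓

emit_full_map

🟫🟩🟩⬛⬜⬜⬛🟩⬛
🟦🟩⬛⬜⬛🟫⬜🟫⬜
🟩🟦🟩🟩⬜🟫🔴🟩🟩
🟦🟫🟩🟫⬜⬛🟩🟫🟫
🟦⬜🟩⬜🟦🟩🟦🟩🟩
❓🟫⬛🟦🟦🟦⬛❓❓

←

❓❓❓❓❓❓❓
🟩⬛⬜⬜⬛🟩⬛
⬛⬜⬛🟫⬜🟫⬜
🟩🟩⬜🔴🟩🟩🟩
🟩🟫⬜⬛🟩🟫🟫
🟩⬜🟦🟩🟦🟩🟩
⬛🟦🟦🟦⬛❓❓

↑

❓❓❓❓❓❓❓
❓🟦⬜🟩🟦🟫❓
🟩⬛⬜⬜⬛🟩⬛
⬛⬜⬛🔴⬜🟫⬜
🟩🟩⬜🟫🟩🟩🟩
🟩🟫⬜⬛🟩🟫🟫
🟩⬜🟦🟩🟦🟩🟩

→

❓❓❓❓❓❓❓
🟦⬜🟩🟦🟫🟩❓
⬛⬜⬜⬛🟩⬛❓
⬜⬛🟫🔴🟫⬜❓
🟩⬜🟫🟩🟩🟩❓
🟫⬜⬛🟩🟫🟫❓
⬜🟦🟩🟦🟩🟩❓

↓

🟦⬜🟩🟦🟫🟩❓
⬛⬜⬜⬛🟩⬛❓
⬜⬛🟫⬜🟫⬜❓
🟩⬜🟫🔴🟩🟩❓
🟫⬜⬛🟩🟫🟫❓
⬜🟦🟩🟦🟩🟩❓
🟦🟦🟦⬛❓❓❓

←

❓🟦⬜🟩🟦🟫🟩
🟩⬛⬜⬜⬛🟩⬛
⬛⬜⬛🟫⬜🟫⬜
🟩🟩⬜🔴🟩🟩🟩
🟩🟫⬜⬛🟩🟫🟫
🟩⬜🟦🟩🟦🟩🟩
⬛🟦🟦🟦⬛❓❓

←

❓❓🟦⬜🟩🟦🟫
🟩🟩⬛⬜⬜⬛🟩
🟩⬛⬜⬛🟫⬜🟫
🟦🟩🟩🔴🟫🟩🟩
🟫🟩🟫⬜⬛🟩🟫
⬜🟩⬜🟦🟩🟦🟩
🟫⬛🟦🟦🟦⬛❓

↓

🟩🟩⬛⬜⬜⬛🟩
🟩⬛⬜⬛🟫⬜🟫
🟦🟩🟩⬜🟫🟩🟩
🟫🟩🟫🔴⬛🟩🟫
⬜🟩⬜🟦🟩🟦🟩
🟫⬛🟦🟦🟦⬛❓
❓❓❓❓❓❓❓

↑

❓❓🟦⬜🟩🟦🟫
🟩🟩⬛⬜⬜⬛🟩
🟩⬛⬜⬛🟫⬜🟫
🟦🟩🟩🔴🟫🟩🟩
🟫🟩🟫⬜⬛🟩🟫
⬜🟩⬜🟦🟩🟦🟩
🟫⬛🟦🟦🟦⬛❓

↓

🟩🟩⬛⬜⬜⬛🟩
🟩⬛⬜⬛🟫⬜🟫
🟦🟩🟩⬜🟫🟩🟩
🟫🟩🟫🔴⬛🟩🟫
⬜🟩⬜🟦🟩🟦🟩
🟫⬛🟦🟦🟦⬛❓
❓❓❓❓❓❓❓

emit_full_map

❓❓❓🟦⬜🟩🟦🟫🟩
🟫🟩🟩⬛⬜⬜⬛🟩⬛
🟦🟩⬛⬜⬛🟫⬜🟫⬜
🟩🟦🟩🟩⬜🟫🟩🟩🟩
🟦🟫🟩🟫🔴⬛🟩🟫🟫
🟦⬜🟩⬜🟦🟩🟦🟩🟩
❓🟫⬛🟦🟦🟦⬛❓❓


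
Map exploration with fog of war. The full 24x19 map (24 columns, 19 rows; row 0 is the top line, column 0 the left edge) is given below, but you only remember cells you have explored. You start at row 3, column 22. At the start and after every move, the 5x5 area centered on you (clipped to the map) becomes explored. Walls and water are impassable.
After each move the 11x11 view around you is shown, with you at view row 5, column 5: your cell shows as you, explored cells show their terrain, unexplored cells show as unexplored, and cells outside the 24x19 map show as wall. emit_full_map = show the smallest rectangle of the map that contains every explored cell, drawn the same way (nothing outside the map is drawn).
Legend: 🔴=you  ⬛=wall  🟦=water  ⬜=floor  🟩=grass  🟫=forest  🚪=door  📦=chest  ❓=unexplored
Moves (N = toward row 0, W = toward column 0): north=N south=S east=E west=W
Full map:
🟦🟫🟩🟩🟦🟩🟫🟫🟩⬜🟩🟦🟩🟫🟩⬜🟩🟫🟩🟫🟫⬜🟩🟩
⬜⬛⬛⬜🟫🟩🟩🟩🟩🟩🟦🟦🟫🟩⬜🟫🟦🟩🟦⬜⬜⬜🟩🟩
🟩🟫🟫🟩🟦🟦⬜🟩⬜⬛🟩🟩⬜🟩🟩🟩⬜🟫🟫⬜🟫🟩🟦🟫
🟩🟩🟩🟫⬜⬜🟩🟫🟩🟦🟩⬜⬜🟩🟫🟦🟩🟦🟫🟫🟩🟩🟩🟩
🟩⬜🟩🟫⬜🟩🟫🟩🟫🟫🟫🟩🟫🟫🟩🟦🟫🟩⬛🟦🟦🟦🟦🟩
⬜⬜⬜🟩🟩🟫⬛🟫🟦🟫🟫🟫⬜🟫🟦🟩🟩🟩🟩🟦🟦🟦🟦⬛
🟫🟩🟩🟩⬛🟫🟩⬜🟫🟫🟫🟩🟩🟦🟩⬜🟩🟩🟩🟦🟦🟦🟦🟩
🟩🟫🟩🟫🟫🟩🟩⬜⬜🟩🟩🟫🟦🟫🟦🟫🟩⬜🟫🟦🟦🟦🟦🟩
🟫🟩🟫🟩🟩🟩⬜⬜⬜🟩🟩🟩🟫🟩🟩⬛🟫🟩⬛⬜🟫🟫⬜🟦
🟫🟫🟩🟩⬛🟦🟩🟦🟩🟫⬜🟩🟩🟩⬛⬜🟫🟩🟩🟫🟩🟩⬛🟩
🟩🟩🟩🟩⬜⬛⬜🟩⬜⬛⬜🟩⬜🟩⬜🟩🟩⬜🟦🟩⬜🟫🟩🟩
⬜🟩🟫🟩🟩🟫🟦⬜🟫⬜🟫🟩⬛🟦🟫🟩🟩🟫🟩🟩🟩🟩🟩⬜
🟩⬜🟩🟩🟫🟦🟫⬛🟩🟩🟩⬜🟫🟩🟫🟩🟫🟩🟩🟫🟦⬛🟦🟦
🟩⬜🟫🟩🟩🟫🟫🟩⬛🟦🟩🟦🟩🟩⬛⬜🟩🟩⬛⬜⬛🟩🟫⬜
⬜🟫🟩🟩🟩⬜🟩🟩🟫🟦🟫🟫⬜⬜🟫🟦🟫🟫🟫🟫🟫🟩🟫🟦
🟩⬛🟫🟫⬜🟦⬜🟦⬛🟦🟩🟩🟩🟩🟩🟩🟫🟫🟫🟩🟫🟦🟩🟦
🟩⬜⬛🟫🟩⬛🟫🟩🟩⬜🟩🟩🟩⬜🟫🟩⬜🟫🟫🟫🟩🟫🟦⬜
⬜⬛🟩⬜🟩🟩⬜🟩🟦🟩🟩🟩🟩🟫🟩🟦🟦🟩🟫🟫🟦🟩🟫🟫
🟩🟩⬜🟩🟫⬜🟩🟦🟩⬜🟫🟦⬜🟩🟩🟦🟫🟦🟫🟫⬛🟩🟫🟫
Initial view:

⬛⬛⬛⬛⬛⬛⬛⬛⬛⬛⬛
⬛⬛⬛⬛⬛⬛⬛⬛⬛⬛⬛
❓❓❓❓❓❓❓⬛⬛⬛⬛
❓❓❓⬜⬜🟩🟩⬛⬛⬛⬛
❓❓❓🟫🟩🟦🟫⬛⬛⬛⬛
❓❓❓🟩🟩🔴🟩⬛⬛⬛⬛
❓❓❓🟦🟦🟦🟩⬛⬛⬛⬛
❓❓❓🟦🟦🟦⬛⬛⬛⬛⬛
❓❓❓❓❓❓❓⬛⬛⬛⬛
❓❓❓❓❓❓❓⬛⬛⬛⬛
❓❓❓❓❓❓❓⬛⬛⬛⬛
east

⬛⬛⬛⬛⬛⬛⬛⬛⬛⬛⬛
⬛⬛⬛⬛⬛⬛⬛⬛⬛⬛⬛
❓❓❓❓❓❓⬛⬛⬛⬛⬛
❓❓⬜⬜🟩🟩⬛⬛⬛⬛⬛
❓❓🟫🟩🟦🟫⬛⬛⬛⬛⬛
❓❓🟩🟩🟩🔴⬛⬛⬛⬛⬛
❓❓🟦🟦🟦🟩⬛⬛⬛⬛⬛
❓❓🟦🟦🟦⬛⬛⬛⬛⬛⬛
❓❓❓❓❓❓⬛⬛⬛⬛⬛
❓❓❓❓❓❓⬛⬛⬛⬛⬛
❓❓❓❓❓❓⬛⬛⬛⬛⬛

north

⬛⬛⬛⬛⬛⬛⬛⬛⬛⬛⬛
⬛⬛⬛⬛⬛⬛⬛⬛⬛⬛⬛
⬛⬛⬛⬛⬛⬛⬛⬛⬛⬛⬛
❓❓❓⬜🟩🟩⬛⬛⬛⬛⬛
❓❓⬜⬜🟩🟩⬛⬛⬛⬛⬛
❓❓🟫🟩🟦🔴⬛⬛⬛⬛⬛
❓❓🟩🟩🟩🟩⬛⬛⬛⬛⬛
❓❓🟦🟦🟦🟩⬛⬛⬛⬛⬛
❓❓🟦🟦🟦⬛⬛⬛⬛⬛⬛
❓❓❓❓❓❓⬛⬛⬛⬛⬛
❓❓❓❓❓❓⬛⬛⬛⬛⬛

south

⬛⬛⬛⬛⬛⬛⬛⬛⬛⬛⬛
⬛⬛⬛⬛⬛⬛⬛⬛⬛⬛⬛
❓❓❓⬜🟩🟩⬛⬛⬛⬛⬛
❓❓⬜⬜🟩🟩⬛⬛⬛⬛⬛
❓❓🟫🟩🟦🟫⬛⬛⬛⬛⬛
❓❓🟩🟩🟩🔴⬛⬛⬛⬛⬛
❓❓🟦🟦🟦🟩⬛⬛⬛⬛⬛
❓❓🟦🟦🟦⬛⬛⬛⬛⬛⬛
❓❓❓❓❓❓⬛⬛⬛⬛⬛
❓❓❓❓❓❓⬛⬛⬛⬛⬛
❓❓❓❓❓❓⬛⬛⬛⬛⬛

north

⬛⬛⬛⬛⬛⬛⬛⬛⬛⬛⬛
⬛⬛⬛⬛⬛⬛⬛⬛⬛⬛⬛
⬛⬛⬛⬛⬛⬛⬛⬛⬛⬛⬛
❓❓❓⬜🟩🟩⬛⬛⬛⬛⬛
❓❓⬜⬜🟩🟩⬛⬛⬛⬛⬛
❓❓🟫🟩🟦🔴⬛⬛⬛⬛⬛
❓❓🟩🟩🟩🟩⬛⬛⬛⬛⬛
❓❓🟦🟦🟦🟩⬛⬛⬛⬛⬛
❓❓🟦🟦🟦⬛⬛⬛⬛⬛⬛
❓❓❓❓❓❓⬛⬛⬛⬛⬛
❓❓❓❓❓❓⬛⬛⬛⬛⬛

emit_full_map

❓⬜🟩🟩
⬜⬜🟩🟩
🟫🟩🟦🔴
🟩🟩🟩🟩
🟦🟦🟦🟩
🟦🟦🟦⬛

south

⬛⬛⬛⬛⬛⬛⬛⬛⬛⬛⬛
⬛⬛⬛⬛⬛⬛⬛⬛⬛⬛⬛
❓❓❓⬜🟩🟩⬛⬛⬛⬛⬛
❓❓⬜⬜🟩🟩⬛⬛⬛⬛⬛
❓❓🟫🟩🟦🟫⬛⬛⬛⬛⬛
❓❓🟩🟩🟩🔴⬛⬛⬛⬛⬛
❓❓🟦🟦🟦🟩⬛⬛⬛⬛⬛
❓❓🟦🟦🟦⬛⬛⬛⬛⬛⬛
❓❓❓❓❓❓⬛⬛⬛⬛⬛
❓❓❓❓❓❓⬛⬛⬛⬛⬛
❓❓❓❓❓❓⬛⬛⬛⬛⬛


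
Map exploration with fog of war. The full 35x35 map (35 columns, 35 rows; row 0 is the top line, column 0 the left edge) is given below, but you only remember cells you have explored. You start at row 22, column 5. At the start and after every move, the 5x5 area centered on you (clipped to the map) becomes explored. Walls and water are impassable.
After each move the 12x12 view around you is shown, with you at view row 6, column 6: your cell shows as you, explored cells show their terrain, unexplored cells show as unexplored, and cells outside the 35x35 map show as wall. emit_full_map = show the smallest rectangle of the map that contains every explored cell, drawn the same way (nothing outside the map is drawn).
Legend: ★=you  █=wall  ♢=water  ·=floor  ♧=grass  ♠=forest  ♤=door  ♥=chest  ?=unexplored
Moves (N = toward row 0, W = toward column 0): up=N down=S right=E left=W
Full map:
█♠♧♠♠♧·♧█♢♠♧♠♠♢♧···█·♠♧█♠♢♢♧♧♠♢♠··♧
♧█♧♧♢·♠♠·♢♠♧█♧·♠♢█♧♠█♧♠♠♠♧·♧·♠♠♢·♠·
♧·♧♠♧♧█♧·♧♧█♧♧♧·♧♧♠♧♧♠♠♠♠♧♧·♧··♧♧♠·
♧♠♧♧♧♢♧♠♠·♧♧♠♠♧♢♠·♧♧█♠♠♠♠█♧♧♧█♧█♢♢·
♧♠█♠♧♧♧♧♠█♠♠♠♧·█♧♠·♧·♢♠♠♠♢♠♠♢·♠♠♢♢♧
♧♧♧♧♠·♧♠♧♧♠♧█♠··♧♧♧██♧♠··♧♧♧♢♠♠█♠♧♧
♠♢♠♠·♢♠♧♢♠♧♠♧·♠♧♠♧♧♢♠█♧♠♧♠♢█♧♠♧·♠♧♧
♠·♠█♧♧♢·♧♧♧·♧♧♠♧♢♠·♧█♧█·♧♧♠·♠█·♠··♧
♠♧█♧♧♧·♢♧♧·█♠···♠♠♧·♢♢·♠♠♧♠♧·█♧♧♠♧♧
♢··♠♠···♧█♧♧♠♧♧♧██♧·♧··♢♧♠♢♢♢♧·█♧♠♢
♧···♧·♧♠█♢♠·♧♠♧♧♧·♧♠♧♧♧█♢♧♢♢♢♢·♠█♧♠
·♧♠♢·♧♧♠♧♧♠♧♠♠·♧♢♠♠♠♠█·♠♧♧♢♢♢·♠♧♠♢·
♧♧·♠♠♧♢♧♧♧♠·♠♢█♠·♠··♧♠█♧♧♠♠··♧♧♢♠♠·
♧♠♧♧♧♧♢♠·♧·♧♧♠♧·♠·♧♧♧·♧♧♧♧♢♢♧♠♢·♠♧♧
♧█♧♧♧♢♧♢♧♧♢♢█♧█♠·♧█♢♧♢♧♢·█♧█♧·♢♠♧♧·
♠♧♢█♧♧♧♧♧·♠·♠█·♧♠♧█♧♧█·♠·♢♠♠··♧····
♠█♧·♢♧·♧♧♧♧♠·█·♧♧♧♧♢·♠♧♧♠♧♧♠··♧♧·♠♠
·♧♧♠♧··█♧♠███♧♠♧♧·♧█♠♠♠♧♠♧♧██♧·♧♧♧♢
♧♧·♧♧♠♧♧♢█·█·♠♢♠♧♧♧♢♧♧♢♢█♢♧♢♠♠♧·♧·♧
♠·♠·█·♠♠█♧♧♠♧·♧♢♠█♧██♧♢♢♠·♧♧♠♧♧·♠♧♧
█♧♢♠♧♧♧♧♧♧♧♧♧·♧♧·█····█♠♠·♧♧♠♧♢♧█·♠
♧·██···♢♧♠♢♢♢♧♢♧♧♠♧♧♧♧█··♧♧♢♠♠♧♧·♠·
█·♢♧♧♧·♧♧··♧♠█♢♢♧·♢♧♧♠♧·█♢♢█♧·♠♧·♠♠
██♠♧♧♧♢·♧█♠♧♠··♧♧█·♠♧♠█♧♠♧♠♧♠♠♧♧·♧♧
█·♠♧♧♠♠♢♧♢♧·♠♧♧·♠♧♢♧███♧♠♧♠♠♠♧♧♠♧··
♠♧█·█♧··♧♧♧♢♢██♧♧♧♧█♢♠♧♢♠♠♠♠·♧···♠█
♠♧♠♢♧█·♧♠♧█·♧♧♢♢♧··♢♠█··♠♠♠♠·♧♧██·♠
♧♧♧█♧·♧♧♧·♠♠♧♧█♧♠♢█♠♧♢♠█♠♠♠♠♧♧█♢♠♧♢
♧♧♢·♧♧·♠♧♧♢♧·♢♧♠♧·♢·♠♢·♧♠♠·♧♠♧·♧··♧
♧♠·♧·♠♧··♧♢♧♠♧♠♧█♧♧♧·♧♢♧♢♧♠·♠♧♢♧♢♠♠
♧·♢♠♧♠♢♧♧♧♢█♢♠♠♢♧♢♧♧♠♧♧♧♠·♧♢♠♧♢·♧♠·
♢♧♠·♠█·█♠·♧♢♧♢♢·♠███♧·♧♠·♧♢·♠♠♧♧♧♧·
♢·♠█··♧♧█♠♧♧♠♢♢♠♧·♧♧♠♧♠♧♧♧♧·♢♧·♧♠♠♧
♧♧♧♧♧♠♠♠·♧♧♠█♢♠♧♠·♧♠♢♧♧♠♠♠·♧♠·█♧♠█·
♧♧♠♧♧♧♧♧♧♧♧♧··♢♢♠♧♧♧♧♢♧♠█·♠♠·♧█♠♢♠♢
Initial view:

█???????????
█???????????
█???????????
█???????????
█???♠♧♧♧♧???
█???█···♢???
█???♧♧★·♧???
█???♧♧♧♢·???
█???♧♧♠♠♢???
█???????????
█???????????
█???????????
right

????????????
????????????
????????????
????????????
???♠♧♧♧♧♧???
???█···♢♧???
???♧♧♧★♧♧???
???♧♧♧♢·♧???
???♧♧♠♠♢♧???
????????????
????????????
????????????

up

????????????
????????????
????????????
????????????
????█·♠♠█???
???♠♧♧♧♧♧???
???█··★♢♧???
???♧♧♧·♧♧???
???♧♧♧♢·♧???
???♧♧♠♠♢♧???
????????????
????????????

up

????????????
????????????
????????????
????????????
????♧♠♧♧♢???
????█·♠♠█???
???♠♧♧★♧♧???
???█···♢♧???
???♧♧♧·♧♧???
???♧♧♧♢·♧???
???♧♧♠♠♢♧???
????????????

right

????????????
????????????
????????????
????????????
???♧♠♧♧♢█???
???█·♠♠█♧???
??♠♧♧♧★♧♧???
??█···♢♧♠???
??♧♧♧·♧♧·???
??♧♧♧♢·♧????
??♧♧♠♠♢♧????
????????????

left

????????????
????????????
????????????
????????????
????♧♠♧♧♢█??
????█·♠♠█♧??
???♠♧♧★♧♧♧??
???█···♢♧♠??
???♧♧♧·♧♧·??
???♧♧♧♢·♧???
???♧♧♠♠♢♧???
????????????

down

????????????
????????????
????????????
????♧♠♧♧♢█??
????█·♠♠█♧??
???♠♧♧♧♧♧♧??
???█··★♢♧♠??
???♧♧♧·♧♧·??
???♧♧♧♢·♧???
???♧♧♠♠♢♧???
????????????
????????????

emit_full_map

?♧♠♧♧♢█
?█·♠♠█♧
♠♧♧♧♧♧♧
█··★♢♧♠
♧♧♧·♧♧·
♧♧♧♢·♧?
♧♧♠♠♢♧?

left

█???????????
█???????????
█???????????
█????♧♠♧♧♢█?
█???·█·♠♠█♧?
█???♠♧♧♧♧♧♧?
█???█·★·♢♧♠?
█???♧♧♧·♧♧·?
█???♧♧♧♢·♧??
█???♧♧♠♠♢♧??
█???????????
█???????????

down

█???????????
█???????????
█????♧♠♧♧♢█?
█???·█·♠♠█♧?
█???♠♧♧♧♧♧♧?
█???█···♢♧♠?
█???♧♧★·♧♧·?
█???♧♧♧♢·♧??
█???♧♧♠♠♢♧??
█???????????
█???????????
█???????????

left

██??????????
██??????????
██????♧♠♧♧♢█
██???·█·♠♠█♧
██??♢♠♧♧♧♧♧♧
██??██···♢♧♠
██??♢♧★♧·♧♧·
██??♠♧♧♧♢·♧?
██??♠♧♧♠♠♢♧?
██??????????
██??????????
██??????????

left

███?????????
███?????????
███????♧♠♧♧♢
███???·█·♠♠█
███?♧♢♠♧♧♧♧♧
███?·██···♢♧
███?·♢★♧♧·♧♧
███?█♠♧♧♧♢·♧
███?·♠♧♧♠♠♢♧
███?????????
███?????????
███?????????

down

███?????????
███????♧♠♧♧♢
███???·█·♠♠█
███?♧♢♠♧♧♧♧♧
███?·██···♢♧
███?·♢♧♧♧·♧♧
███?█♠★♧♧♢·♧
███?·♠♧♧♠♠♢♧
███?♧█·█♧???
███?????????
███?????????
███?????????

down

███????♧♠♧♧♢
███???·█·♠♠█
███?♧♢♠♧♧♧♧♧
███?·██···♢♧
███?·♢♧♧♧·♧♧
███?█♠♧♧♧♢·♧
███?·♠★♧♠♠♢♧
███?♧█·█♧???
███?♧♠♢♧█???
███?????????
███?????????
███?????????

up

███?????????
███????♧♠♧♧♢
███???·█·♠♠█
███?♧♢♠♧♧♧♧♧
███?·██···♢♧
███?·♢♧♧♧·♧♧
███?█♠★♧♧♢·♧
███?·♠♧♧♠♠♢♧
███?♧█·█♧???
███?♧♠♢♧█???
███?????????
███?????????

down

███????♧♠♧♧♢
███???·█·♠♠█
███?♧♢♠♧♧♧♧♧
███?·██···♢♧
███?·♢♧♧♧·♧♧
███?█♠♧♧♧♢·♧
███?·♠★♧♠♠♢♧
███?♧█·█♧???
███?♧♠♢♧█???
███?????????
███?????????
███?????????

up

███?????????
███????♧♠♧♧♢
███???·█·♠♠█
███?♧♢♠♧♧♧♧♧
███?·██···♢♧
███?·♢♧♧♧·♧♧
███?█♠★♧♧♢·♧
███?·♠♧♧♠♠♢♧
███?♧█·█♧???
███?♧♠♢♧█???
███?????????
███?????????

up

███?????????
███?????????
███????♧♠♧♧♢
███???·█·♠♠█
███?♧♢♠♧♧♧♧♧
███?·██···♢♧
███?·♢★♧♧·♧♧
███?█♠♧♧♧♢·♧
███?·♠♧♧♠♠♢♧
███?♧█·█♧???
███?♧♠♢♧█???
███?????????

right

██??????????
██??????????
██????♧♠♧♧♢█
██???·█·♠♠█♧
██?♧♢♠♧♧♧♧♧♧
██?·██···♢♧♠
██?·♢♧★♧·♧♧·
██?█♠♧♧♧♢·♧?
██?·♠♧♧♠♠♢♧?
██?♧█·█♧????
██?♧♠♢♧█????
██??????????

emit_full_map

???♧♠♧♧♢█
??·█·♠♠█♧
♧♢♠♧♧♧♧♧♧
·██···♢♧♠
·♢♧★♧·♧♧·
█♠♧♧♧♢·♧?
·♠♧♧♠♠♢♧?
♧█·█♧????
♧♠♢♧█????

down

██??????????
██????♧♠♧♧♢█
██???·█·♠♠█♧
██?♧♢♠♧♧♧♧♧♧
██?·██···♢♧♠
██?·♢♧♧♧·♧♧·
██?█♠♧★♧♢·♧?
██?·♠♧♧♠♠♢♧?
██?♧█·█♧·???
██?♧♠♢♧█????
██??????????
██??????????

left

███?????????
███????♧♠♧♧♢
███???·█·♠♠█
███?♧♢♠♧♧♧♧♧
███?·██···♢♧
███?·♢♧♧♧·♧♧
███?█♠★♧♧♢·♧
███?·♠♧♧♠♠♢♧
███?♧█·█♧·??
███?♧♠♢♧█???
███?????????
███?????????

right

██??????????
██????♧♠♧♧♢█
██???·█·♠♠█♧
██?♧♢♠♧♧♧♧♧♧
██?·██···♢♧♠
██?·♢♧♧♧·♧♧·
██?█♠♧★♧♢·♧?
██?·♠♧♧♠♠♢♧?
██?♧█·█♧·???
██?♧♠♢♧█????
██??????????
██??????????

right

█???????????
█????♧♠♧♧♢█?
█???·█·♠♠█♧?
█?♧♢♠♧♧♧♧♧♧?
█?·██···♢♧♠?
█?·♢♧♧♧·♧♧·?
█?█♠♧♧★♢·♧??
█?·♠♧♧♠♠♢♧??
█?♧█·█♧··???
█?♧♠♢♧█?????
█???????????
█???????????

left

██??????????
██????♧♠♧♧♢█
██???·█·♠♠█♧
██?♧♢♠♧♧♧♧♧♧
██?·██···♢♧♠
██?·♢♧♧♧·♧♧·
██?█♠♧★♧♢·♧?
██?·♠♧♧♠♠♢♧?
██?♧█·█♧··??
██?♧♠♢♧█????
██??????????
██??????????

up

██??????????
██??????????
██????♧♠♧♧♢█
██???·█·♠♠█♧
██?♧♢♠♧♧♧♧♧♧
██?·██···♢♧♠
██?·♢♧★♧·♧♧·
██?█♠♧♧♧♢·♧?
██?·♠♧♧♠♠♢♧?
██?♧█·█♧··??
██?♧♠♢♧█????
██??????????

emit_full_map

???♧♠♧♧♢█
??·█·♠♠█♧
♧♢♠♧♧♧♧♧♧
·██···♢♧♠
·♢♧★♧·♧♧·
█♠♧♧♧♢·♧?
·♠♧♧♠♠♢♧?
♧█·█♧··??
♧♠♢♧█????


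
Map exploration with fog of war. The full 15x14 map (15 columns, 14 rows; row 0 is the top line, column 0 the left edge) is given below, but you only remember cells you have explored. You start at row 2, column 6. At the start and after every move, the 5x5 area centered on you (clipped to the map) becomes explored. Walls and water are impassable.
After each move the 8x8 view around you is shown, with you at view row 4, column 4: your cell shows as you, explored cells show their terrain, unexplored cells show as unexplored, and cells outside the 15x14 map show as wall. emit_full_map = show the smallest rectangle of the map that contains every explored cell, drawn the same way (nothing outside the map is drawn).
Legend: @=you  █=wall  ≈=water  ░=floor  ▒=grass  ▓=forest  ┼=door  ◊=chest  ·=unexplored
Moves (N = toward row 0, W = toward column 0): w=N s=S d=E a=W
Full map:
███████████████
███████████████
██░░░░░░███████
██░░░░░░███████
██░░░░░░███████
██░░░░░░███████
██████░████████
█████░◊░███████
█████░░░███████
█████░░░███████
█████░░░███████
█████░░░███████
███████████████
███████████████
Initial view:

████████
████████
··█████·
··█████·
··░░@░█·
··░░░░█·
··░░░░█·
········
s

████████
··█████·
··█████·
··░░░░█·
··░░@░█·
··░░░░█·
··░░░░█·
········

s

··█████·
··█████·
··░░░░█·
··░░░░█·
··░░@░█·
··░░░░█·
··██░██·
········

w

████████
··█████·
··█████·
··░░░░█·
··░░@░█·
··░░░░█·
··░░░░█·
··██░██·

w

████████
████████
··█████·
··█████·
··░░@░█·
··░░░░█·
··░░░░█·
··░░░░█·

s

████████
··█████·
··█████·
··░░░░█·
··░░@░█·
··░░░░█·
··░░░░█·
··██░██·

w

████████
████████
··█████·
··█████·
··░░@░█·
··░░░░█·
··░░░░█·
··░░░░█·

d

████████
████████
·██████·
·██████·
·░░░@██·
·░░░░██·
·░░░░██·
·░░░░█··

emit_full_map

██████
██████
░░░@██
░░░░██
░░░░██
░░░░█·
██░██·

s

████████
·██████·
·██████·
·░░░░██·
·░░░@██·
·░░░░██·
·░░░░██·
·██░██··

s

·██████·
·██████·
·░░░░██·
·░░░░██·
·░░░@██·
·░░░░██·
·██░███·
········

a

··██████
··██████
··░░░░██
··░░░░██
··░░@░██
··░░░░██
··██░███
········

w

████████
··██████
··██████
··░░░░██
··░░@░██
··░░░░██
··░░░░██
··██░███

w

████████
████████
··██████
··██████
··░░@░██
··░░░░██
··░░░░██
··░░░░██

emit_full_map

██████
██████
░░@░██
░░░░██
░░░░██
░░░░██
██░███


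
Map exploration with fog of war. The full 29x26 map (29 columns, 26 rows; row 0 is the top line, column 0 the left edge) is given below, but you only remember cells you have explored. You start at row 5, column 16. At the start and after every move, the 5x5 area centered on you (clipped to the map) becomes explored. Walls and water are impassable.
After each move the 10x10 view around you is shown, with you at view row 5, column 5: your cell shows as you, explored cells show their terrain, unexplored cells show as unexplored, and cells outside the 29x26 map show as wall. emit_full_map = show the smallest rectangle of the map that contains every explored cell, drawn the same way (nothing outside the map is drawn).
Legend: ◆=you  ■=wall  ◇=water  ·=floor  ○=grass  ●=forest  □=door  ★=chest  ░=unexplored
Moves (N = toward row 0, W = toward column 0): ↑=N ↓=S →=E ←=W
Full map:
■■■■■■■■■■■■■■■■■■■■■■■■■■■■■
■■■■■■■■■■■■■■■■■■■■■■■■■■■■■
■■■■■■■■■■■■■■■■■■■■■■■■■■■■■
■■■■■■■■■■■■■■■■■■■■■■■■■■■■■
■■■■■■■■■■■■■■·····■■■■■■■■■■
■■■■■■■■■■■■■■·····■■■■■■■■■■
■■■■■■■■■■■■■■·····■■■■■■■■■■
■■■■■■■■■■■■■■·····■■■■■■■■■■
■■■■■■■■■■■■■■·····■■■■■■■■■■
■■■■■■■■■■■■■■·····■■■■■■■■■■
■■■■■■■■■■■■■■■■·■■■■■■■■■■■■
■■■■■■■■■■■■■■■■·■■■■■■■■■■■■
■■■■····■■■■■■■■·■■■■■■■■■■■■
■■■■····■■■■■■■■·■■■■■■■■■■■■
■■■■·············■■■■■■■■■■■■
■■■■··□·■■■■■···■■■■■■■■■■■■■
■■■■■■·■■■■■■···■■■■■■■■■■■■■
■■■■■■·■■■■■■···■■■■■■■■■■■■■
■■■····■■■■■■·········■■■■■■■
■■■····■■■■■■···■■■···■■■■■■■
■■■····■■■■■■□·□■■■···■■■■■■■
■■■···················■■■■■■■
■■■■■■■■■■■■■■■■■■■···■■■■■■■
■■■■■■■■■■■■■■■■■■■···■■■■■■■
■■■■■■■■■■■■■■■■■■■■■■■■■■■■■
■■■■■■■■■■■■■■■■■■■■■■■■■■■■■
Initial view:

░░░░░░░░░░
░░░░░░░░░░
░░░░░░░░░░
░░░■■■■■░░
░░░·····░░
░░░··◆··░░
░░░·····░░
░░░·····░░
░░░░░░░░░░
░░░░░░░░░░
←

░░░░░░░░░░
░░░░░░░░░░
░░░░░░░░░░
░░░■■■■■■░
░░░■·····░
░░░■·◆···░
░░░■·····░
░░░■·····░
░░░░░░░░░░
░░░░░░░░░░

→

░░░░░░░░░░
░░░░░░░░░░
░░░░░░░░░░
░░■■■■■■░░
░░■·····░░
░░■··◆··░░
░░■·····░░
░░■·····░░
░░░░░░░░░░
░░░░░░░░░░

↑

■■■■■■■■■■
░░░░░░░░░░
░░░░░░░░░░
░░░■■■■■░░
░░■■■■■■░░
░░■··◆··░░
░░■·····░░
░░■·····░░
░░■·····░░
░░░░░░░░░░

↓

░░░░░░░░░░
░░░░░░░░░░
░░░■■■■■░░
░░■■■■■■░░
░░■·····░░
░░■··◆··░░
░░■·····░░
░░■·····░░
░░░░░░░░░░
░░░░░░░░░░

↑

■■■■■■■■■■
░░░░░░░░░░
░░░░░░░░░░
░░░■■■■■░░
░░■■■■■■░░
░░■··◆··░░
░░■·····░░
░░■·····░░
░░■·····░░
░░░░░░░░░░

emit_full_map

░■■■■■
■■■■■■
■··◆··
■·····
■·····
■·····

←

■■■■■■■■■■
░░░░░░░░░░
░░░░░░░░░░
░░░■■■■■■░
░░░■■■■■■░
░░░■·◆···░
░░░■·····░
░░░■·····░
░░░■·····░
░░░░░░░░░░

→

■■■■■■■■■■
░░░░░░░░░░
░░░░░░░░░░
░░■■■■■■░░
░░■■■■■■░░
░░■··◆··░░
░░■·····░░
░░■·····░░
░░■·····░░
░░░░░░░░░░

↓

░░░░░░░░░░
░░░░░░░░░░
░░■■■■■■░░
░░■■■■■■░░
░░■·····░░
░░■··◆··░░
░░■·····░░
░░■·····░░
░░░░░░░░░░
░░░░░░░░░░

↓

░░░░░░░░░░
░░■■■■■■░░
░░■■■■■■░░
░░■·····░░
░░■·····░░
░░■··◆··░░
░░■·····░░
░░░·····░░
░░░░░░░░░░
░░░░░░░░░░

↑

░░░░░░░░░░
░░░░░░░░░░
░░■■■■■■░░
░░■■■■■■░░
░░■·····░░
░░■··◆··░░
░░■·····░░
░░■·····░░
░░░·····░░
░░░░░░░░░░

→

░░░░░░░░░░
░░░░░░░░░░
░■■■■■■░░░
░■■■■■■■░░
░■·····■░░
░■···◆·■░░
░■·····■░░
░■·····■░░
░░·····░░░
░░░░░░░░░░

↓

░░░░░░░░░░
░■■■■■■░░░
░■■■■■■■░░
░■·····■░░
░■·····■░░
░■···◆·■░░
░■·····■░░
░░·····■░░
░░░░░░░░░░
░░░░░░░░░░

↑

░░░░░░░░░░
░░░░░░░░░░
░■■■■■■░░░
░■■■■■■■░░
░■·····■░░
░■···◆·■░░
░■·····■░░
░■·····■░░
░░·····■░░
░░░░░░░░░░

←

░░░░░░░░░░
░░░░░░░░░░
░░■■■■■■░░
░░■■■■■■■░
░░■·····■░
░░■··◆··■░
░░■·····■░
░░■·····■░
░░░·····■░
░░░░░░░░░░

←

░░░░░░░░░░
░░░░░░░░░░
░░░■■■■■■░
░░░■■■■■■■
░░░■·····■
░░░■·◆···■
░░░■·····■
░░░■·····■
░░░░·····■
░░░░░░░░░░

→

░░░░░░░░░░
░░░░░░░░░░
░░■■■■■■░░
░░■■■■■■■░
░░■·····■░
░░■··◆··■░
░░■·····■░
░░■·····■░
░░░·····■░
░░░░░░░░░░

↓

░░░░░░░░░░
░░■■■■■■░░
░░■■■■■■■░
░░■·····■░
░░■·····■░
░░■··◆··■░
░░■·····■░
░░░·····■░
░░░░░░░░░░
░░░░░░░░░░


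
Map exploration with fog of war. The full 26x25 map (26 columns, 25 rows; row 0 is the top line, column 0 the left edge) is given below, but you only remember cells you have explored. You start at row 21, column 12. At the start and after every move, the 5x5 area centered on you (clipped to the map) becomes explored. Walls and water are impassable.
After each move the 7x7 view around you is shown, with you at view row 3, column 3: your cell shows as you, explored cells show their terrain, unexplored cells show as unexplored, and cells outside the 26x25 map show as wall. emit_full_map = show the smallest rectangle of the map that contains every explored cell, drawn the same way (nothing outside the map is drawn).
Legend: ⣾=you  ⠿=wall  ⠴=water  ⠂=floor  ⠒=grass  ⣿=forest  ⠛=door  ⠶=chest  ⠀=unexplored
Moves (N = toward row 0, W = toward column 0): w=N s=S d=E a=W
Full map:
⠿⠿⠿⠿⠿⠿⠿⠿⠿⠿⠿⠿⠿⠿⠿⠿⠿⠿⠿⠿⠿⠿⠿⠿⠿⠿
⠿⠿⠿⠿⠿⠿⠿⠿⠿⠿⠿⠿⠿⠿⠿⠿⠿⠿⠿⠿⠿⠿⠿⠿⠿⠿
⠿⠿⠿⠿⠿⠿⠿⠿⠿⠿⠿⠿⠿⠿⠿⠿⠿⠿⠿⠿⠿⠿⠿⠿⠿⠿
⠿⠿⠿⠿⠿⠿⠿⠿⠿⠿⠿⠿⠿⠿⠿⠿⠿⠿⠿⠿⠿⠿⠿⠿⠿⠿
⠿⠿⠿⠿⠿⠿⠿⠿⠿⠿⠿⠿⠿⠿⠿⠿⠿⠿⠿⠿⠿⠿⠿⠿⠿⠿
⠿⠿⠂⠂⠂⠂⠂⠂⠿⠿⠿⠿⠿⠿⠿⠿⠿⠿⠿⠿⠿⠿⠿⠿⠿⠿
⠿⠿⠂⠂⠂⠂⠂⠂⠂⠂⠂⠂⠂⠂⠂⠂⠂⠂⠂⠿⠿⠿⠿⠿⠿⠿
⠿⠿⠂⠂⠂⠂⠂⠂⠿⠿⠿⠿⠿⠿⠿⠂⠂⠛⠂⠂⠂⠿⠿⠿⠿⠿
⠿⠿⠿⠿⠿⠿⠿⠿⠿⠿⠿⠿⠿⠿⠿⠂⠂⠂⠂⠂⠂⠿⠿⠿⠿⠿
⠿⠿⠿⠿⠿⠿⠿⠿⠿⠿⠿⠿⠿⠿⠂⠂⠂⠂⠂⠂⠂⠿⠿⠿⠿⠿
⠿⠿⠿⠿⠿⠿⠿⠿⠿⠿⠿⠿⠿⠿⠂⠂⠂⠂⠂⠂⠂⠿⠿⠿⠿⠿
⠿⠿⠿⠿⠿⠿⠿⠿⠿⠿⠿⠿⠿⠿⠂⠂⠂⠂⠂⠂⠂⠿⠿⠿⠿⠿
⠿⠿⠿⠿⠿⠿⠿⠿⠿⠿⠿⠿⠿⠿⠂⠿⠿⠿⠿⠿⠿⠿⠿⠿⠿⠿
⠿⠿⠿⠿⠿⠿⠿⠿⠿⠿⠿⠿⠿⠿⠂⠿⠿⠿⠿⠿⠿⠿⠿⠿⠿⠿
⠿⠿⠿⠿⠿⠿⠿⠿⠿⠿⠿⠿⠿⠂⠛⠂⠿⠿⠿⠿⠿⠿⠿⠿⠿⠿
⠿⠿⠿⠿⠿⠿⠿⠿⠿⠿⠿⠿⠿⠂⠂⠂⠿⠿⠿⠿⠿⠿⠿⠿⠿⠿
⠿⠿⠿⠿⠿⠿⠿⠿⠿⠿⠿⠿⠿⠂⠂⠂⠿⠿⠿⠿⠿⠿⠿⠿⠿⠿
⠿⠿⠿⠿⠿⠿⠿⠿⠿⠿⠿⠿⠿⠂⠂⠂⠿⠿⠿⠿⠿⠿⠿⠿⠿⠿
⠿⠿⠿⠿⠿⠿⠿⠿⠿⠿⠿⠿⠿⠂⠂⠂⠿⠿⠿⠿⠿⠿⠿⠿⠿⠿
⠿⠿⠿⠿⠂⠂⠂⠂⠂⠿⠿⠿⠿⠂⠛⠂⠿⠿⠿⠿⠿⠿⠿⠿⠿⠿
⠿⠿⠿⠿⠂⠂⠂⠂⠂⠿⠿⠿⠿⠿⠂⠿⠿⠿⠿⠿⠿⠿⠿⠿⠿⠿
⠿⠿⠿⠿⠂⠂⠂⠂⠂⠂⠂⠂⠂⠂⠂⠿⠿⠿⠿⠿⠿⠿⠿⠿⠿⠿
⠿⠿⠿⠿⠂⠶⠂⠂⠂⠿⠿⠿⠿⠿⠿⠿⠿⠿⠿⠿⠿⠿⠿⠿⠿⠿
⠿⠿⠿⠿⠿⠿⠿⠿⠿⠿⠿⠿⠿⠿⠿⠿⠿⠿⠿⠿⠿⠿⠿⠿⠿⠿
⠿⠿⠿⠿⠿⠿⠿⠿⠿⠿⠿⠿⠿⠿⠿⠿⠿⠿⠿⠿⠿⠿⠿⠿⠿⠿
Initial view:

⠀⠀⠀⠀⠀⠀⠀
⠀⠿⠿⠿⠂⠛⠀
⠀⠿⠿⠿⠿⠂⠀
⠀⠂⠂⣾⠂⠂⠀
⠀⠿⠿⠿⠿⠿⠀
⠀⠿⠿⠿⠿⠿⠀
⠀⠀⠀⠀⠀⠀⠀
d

⠀⠀⠀⠀⠀⠀⠀
⠿⠿⠿⠂⠛⠂⠀
⠿⠿⠿⠿⠂⠿⠀
⠂⠂⠂⣾⠂⠿⠀
⠿⠿⠿⠿⠿⠿⠀
⠿⠿⠿⠿⠿⠿⠀
⠀⠀⠀⠀⠀⠀⠀

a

⠀⠀⠀⠀⠀⠀⠀
⠀⠿⠿⠿⠂⠛⠂
⠀⠿⠿⠿⠿⠂⠿
⠀⠂⠂⣾⠂⠂⠿
⠀⠿⠿⠿⠿⠿⠿
⠀⠿⠿⠿⠿⠿⠿
⠀⠀⠀⠀⠀⠀⠀

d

⠀⠀⠀⠀⠀⠀⠀
⠿⠿⠿⠂⠛⠂⠀
⠿⠿⠿⠿⠂⠿⠀
⠂⠂⠂⣾⠂⠿⠀
⠿⠿⠿⠿⠿⠿⠀
⠿⠿⠿⠿⠿⠿⠀
⠀⠀⠀⠀⠀⠀⠀

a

⠀⠀⠀⠀⠀⠀⠀
⠀⠿⠿⠿⠂⠛⠂
⠀⠿⠿⠿⠿⠂⠿
⠀⠂⠂⣾⠂⠂⠿
⠀⠿⠿⠿⠿⠿⠿
⠀⠿⠿⠿⠿⠿⠿
⠀⠀⠀⠀⠀⠀⠀

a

⠀⠀⠀⠀⠀⠀⠀
⠀⠿⠿⠿⠿⠂⠛
⠀⠿⠿⠿⠿⠿⠂
⠀⠂⠂⣾⠂⠂⠂
⠀⠿⠿⠿⠿⠿⠿
⠀⠿⠿⠿⠿⠿⠿
⠀⠀⠀⠀⠀⠀⠀

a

⠀⠀⠀⠀⠀⠀⠀
⠀⠂⠿⠿⠿⠿⠂
⠀⠂⠿⠿⠿⠿⠿
⠀⠂⠂⣾⠂⠂⠂
⠀⠂⠿⠿⠿⠿⠿
⠀⠿⠿⠿⠿⠿⠿
⠀⠀⠀⠀⠀⠀⠀

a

⠀⠀⠀⠀⠀⠀⠀
⠀⠂⠂⠿⠿⠿⠿
⠀⠂⠂⠿⠿⠿⠿
⠀⠂⠂⣾⠂⠂⠂
⠀⠂⠂⠿⠿⠿⠿
⠀⠿⠿⠿⠿⠿⠿
⠀⠀⠀⠀⠀⠀⠀

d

⠀⠀⠀⠀⠀⠀⠀
⠂⠂⠿⠿⠿⠿⠂
⠂⠂⠿⠿⠿⠿⠿
⠂⠂⠂⣾⠂⠂⠂
⠂⠂⠿⠿⠿⠿⠿
⠿⠿⠿⠿⠿⠿⠿
⠀⠀⠀⠀⠀⠀⠀

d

⠀⠀⠀⠀⠀⠀⠀
⠂⠿⠿⠿⠿⠂⠛
⠂⠿⠿⠿⠿⠿⠂
⠂⠂⠂⣾⠂⠂⠂
⠂⠿⠿⠿⠿⠿⠿
⠿⠿⠿⠿⠿⠿⠿
⠀⠀⠀⠀⠀⠀⠀

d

⠀⠀⠀⠀⠀⠀⠀
⠿⠿⠿⠿⠂⠛⠂
⠿⠿⠿⠿⠿⠂⠿
⠂⠂⠂⣾⠂⠂⠿
⠿⠿⠿⠿⠿⠿⠿
⠿⠿⠿⠿⠿⠿⠿
⠀⠀⠀⠀⠀⠀⠀

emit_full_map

⠂⠂⠿⠿⠿⠿⠂⠛⠂
⠂⠂⠿⠿⠿⠿⠿⠂⠿
⠂⠂⠂⠂⠂⣾⠂⠂⠿
⠂⠂⠿⠿⠿⠿⠿⠿⠿
⠿⠿⠿⠿⠿⠿⠿⠿⠿

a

⠀⠀⠀⠀⠀⠀⠀
⠂⠿⠿⠿⠿⠂⠛
⠂⠿⠿⠿⠿⠿⠂
⠂⠂⠂⣾⠂⠂⠂
⠂⠿⠿⠿⠿⠿⠿
⠿⠿⠿⠿⠿⠿⠿
⠀⠀⠀⠀⠀⠀⠀

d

⠀⠀⠀⠀⠀⠀⠀
⠿⠿⠿⠿⠂⠛⠂
⠿⠿⠿⠿⠿⠂⠿
⠂⠂⠂⣾⠂⠂⠿
⠿⠿⠿⠿⠿⠿⠿
⠿⠿⠿⠿⠿⠿⠿
⠀⠀⠀⠀⠀⠀⠀
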